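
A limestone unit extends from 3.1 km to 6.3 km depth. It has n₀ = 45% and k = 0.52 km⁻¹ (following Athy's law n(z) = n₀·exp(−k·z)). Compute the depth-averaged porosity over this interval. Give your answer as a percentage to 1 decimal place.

4.4%

⟨n⟩ = (1/(z₂−z₁)) ∫ n₀ e^(−kz) dz = n₀·(e^(−k·z₁) − e^(−k·z₂)) / (k·(z₂−z₁))
e^(−0.52×3.1) = 0.1995; e^(−0.52×6.3) = 0.0378
⟨n⟩ = 0.45 × (0.1995 − 0.0378) / (0.52 × 3.2) = 0.45 × 0.0972 = 0.0437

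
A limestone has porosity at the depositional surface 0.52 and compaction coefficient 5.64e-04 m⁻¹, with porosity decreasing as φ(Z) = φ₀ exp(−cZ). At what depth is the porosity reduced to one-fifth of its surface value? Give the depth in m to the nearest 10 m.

2850 m

Working in km (1 km = 1000 m; c in km⁻¹ = c in m⁻¹ × 1000):
φ/φ₀ = 1/5 ⇒ exp(−c·Z) = 1/5 ⇒ Z = ln(5) / c
Z = 1.6094 / 0.564 = 2.854 km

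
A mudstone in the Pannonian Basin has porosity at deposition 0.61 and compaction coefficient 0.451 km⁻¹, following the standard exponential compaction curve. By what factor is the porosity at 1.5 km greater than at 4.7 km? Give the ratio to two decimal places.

φ(Z₁)/φ(Z₂) = e^(−c·Z₁)/e^(−c·Z₂) = e^{c(Z₂−Z₁)}
= exp(0.451 × 3.2) = exp(1.443) = 4.2342

4.23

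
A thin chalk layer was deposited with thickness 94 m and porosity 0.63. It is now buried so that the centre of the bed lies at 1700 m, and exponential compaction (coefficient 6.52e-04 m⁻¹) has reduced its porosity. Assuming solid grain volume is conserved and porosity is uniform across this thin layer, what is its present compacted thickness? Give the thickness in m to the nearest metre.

44 m

Working in km (1 km = 1000 m; c in km⁻¹ = c in m⁻¹ × 1000):
Porosity at 1.7 km: phi = 0.63·exp(−0.652×1.7) = 0.2080
Solid-volume conservation: h(1−phi) = h₀(1−phi₀) ⇒ h = h₀·(1−phi₀)/(1−phi)
h = 0.094 × (1 − 0.63)/(1 − 0.2080) = 0.094 × 0.4671 = 0.0439 km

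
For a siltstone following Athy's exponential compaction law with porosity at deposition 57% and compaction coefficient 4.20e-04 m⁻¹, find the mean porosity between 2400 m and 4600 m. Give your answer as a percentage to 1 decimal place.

Working in km (1 km = 1000 m; c in km⁻¹ = c in m⁻¹ × 1000):
⟨phi⟩ = (1/(Z₂−Z₁)) ∫ phi₀ e^(−cZ) dZ = phi₀·(e^(−c·Z₁) − e^(−c·Z₂)) / (c·(Z₂−Z₁))
e^(−0.42×2.4) = 0.3649; e^(−0.42×4.6) = 0.1449
⟨phi⟩ = 0.57 × (0.3649 − 0.1449) / (0.42 × 2.2) = 0.57 × 0.2382 = 0.1358

13.6%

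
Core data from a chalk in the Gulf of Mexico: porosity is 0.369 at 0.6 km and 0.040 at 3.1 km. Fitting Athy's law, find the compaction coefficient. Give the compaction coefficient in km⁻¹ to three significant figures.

Athy: n(Z) = n₀ e^(−kZ) ⇒ n₁/n₂ = e^{k(Z₂−Z₁)} ⇒ k = ln(n₁/n₂)/(Z₂−Z₁)
k = ln(0.369/0.04) / (3.1 − 0.6) = ln(9.225) / 2.5 = 2.2219 / 2.5 = 0.8888 km⁻¹

0.889 km⁻¹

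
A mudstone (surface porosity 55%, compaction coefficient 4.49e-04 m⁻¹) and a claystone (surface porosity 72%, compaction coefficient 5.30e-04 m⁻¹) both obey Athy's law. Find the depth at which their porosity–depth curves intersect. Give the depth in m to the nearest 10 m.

Working in km (1 km = 1000 m; c in km⁻¹ = c in m⁻¹ × 1000):
Set φ₀ₐ e^(−cₐZ) = φ₀ᵦ e^(−cᵦZ) ⇒ ln(φ₀ₐ/φ₀ᵦ) = (cₐ − cᵦ)·Z
Z = ln(0.55/0.72) / (0.449 − 0.53) = -0.2693 / -0.081 = 3.325 km

3330 m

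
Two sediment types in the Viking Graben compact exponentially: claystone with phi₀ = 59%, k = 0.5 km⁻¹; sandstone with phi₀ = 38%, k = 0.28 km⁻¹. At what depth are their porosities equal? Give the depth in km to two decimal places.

Set phi₀ₐ e^(−kₐz) = phi₀ᵦ e^(−kᵦz) ⇒ ln(phi₀ₐ/phi₀ᵦ) = (kₐ − kᵦ)·z
z = ln(0.59/0.38) / (0.5 − 0.28) = 0.4400 / 0.22 = 2.000 km

2.00 km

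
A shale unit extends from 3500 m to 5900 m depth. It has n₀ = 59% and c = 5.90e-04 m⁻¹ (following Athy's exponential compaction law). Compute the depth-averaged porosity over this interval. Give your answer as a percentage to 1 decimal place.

4.0%

Working in km (1 km = 1000 m; c in km⁻¹ = c in m⁻¹ × 1000):
⟨n⟩ = (1/(z₂−z₁)) ∫ n₀ e^(−cz) dz = n₀·(e^(−c·z₁) − e^(−c·z₂)) / (c·(z₂−z₁))
e^(−0.59×3.5) = 0.1268; e^(−0.59×5.9) = 0.0308
⟨n⟩ = 0.59 × (0.1268 − 0.0308) / (0.59 × 2.4) = 0.59 × 0.0678 = 0.0400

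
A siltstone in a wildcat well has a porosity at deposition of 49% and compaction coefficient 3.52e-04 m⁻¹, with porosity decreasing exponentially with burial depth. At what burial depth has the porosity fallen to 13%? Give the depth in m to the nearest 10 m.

3770 m

Working in km (1 km = 1000 m; c in km⁻¹ = c in m⁻¹ × 1000):
Invert Athy's law: z = ln(φ₀/φ) / c
z = ln(0.49/0.13) / 0.352 = ln(3.769) / 0.352 = 1.3269 / 0.352 = 3.770 km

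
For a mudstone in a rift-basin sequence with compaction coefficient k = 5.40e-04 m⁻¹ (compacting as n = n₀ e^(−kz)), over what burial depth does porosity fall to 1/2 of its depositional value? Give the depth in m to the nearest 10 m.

1280 m

Working in km (1 km = 1000 m; k in km⁻¹ = k in m⁻¹ × 1000):
n/n₀ = 1/2 ⇒ exp(−k·z) = 1/2 ⇒ z = ln(2) / k
z = 0.6931 / 0.54 = 1.284 km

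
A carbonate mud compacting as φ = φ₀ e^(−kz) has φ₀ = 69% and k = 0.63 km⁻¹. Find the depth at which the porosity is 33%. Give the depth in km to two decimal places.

Invert Athy's law: z = ln(φ₀/φ) / k
z = ln(0.69/0.33) / 0.63 = ln(2.091) / 0.63 = 0.7376 / 0.63 = 1.171 km

1.17 km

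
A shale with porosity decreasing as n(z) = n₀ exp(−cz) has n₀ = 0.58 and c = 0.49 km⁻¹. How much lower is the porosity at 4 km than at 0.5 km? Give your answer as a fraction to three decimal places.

0.372

n(0.5) = 0.58·e^(−0.49×0.5) = 0.4540
n(4) = 0.58·e^(−0.49×4) = 0.0817
Δn = 0.4540 − 0.0817 = 0.3723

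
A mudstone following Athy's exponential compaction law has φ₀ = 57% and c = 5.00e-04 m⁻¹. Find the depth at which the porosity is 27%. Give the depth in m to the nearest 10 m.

1490 m

Working in km (1 km = 1000 m; c in km⁻¹ = c in m⁻¹ × 1000):
Invert Athy's law: d = ln(φ₀/φ) / c
d = ln(0.57/0.27) / 0.5 = ln(2.111) / 0.5 = 0.7472 / 0.5 = 1.494 km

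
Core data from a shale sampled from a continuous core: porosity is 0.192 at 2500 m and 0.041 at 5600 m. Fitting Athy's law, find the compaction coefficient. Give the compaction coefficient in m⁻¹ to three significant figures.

Working in km (1 km = 1000 m; β in km⁻¹ = β in m⁻¹ × 1000):
Athy: phi(z) = phi₀ e^(−βz) ⇒ phi₁/phi₂ = e^{β(z₂−z₁)} ⇒ β = ln(phi₁/phi₂)/(z₂−z₁)
β = ln(0.192/0.041) / (5.6 − 2.5) = ln(4.683) / 3.1 = 1.5439 / 3.1 = 0.498 km⁻¹

0.000498 m⁻¹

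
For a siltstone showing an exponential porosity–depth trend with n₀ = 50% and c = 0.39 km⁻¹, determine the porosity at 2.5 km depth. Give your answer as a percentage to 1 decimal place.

18.9%

n = n₀·exp(−c·Z) = 0.5 × exp(−0.39 × 2.5) = 0.5 × exp(−0.975)
  = 0.5 × 0.3772 = 0.1886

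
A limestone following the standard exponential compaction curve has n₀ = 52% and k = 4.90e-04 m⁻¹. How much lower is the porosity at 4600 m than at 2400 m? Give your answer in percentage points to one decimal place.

10.6 percentage points

Working in km (1 km = 1000 m; k in km⁻¹ = k in m⁻¹ × 1000):
n(2.4) = 0.52·e^(−0.49×2.4) = 0.1604
n(4.6) = 0.52·e^(−0.49×4.6) = 0.0546
Δn = 0.1604 − 0.0546 = 0.1058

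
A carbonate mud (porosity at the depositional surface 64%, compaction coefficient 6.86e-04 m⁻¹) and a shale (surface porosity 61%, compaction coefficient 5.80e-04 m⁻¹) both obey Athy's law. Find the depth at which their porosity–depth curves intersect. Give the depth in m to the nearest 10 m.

450 m

Working in km (1 km = 1000 m; c in km⁻¹ = c in m⁻¹ × 1000):
Set phi₀ₐ e^(−cₐd) = phi₀ᵦ e^(−cᵦd) ⇒ ln(phi₀ₐ/phi₀ᵦ) = (cₐ − cᵦ)·d
d = ln(0.64/0.61) / (0.686 − 0.58) = 0.0480 / 0.106 = 0.453 km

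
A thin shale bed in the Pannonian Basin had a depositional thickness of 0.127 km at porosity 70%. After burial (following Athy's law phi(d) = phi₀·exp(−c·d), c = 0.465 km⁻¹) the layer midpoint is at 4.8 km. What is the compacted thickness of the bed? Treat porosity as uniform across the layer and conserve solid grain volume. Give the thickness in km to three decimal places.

0.041 km

Porosity at 4.8 km: phi = 0.7·exp(−0.465×4.8) = 0.0751
Solid-volume conservation: h(1−phi) = h₀(1−phi₀) ⇒ h = h₀·(1−phi₀)/(1−phi)
h = 0.127 × (1 − 0.7)/(1 − 0.0751) = 0.127 × 0.3244 = 0.0412 km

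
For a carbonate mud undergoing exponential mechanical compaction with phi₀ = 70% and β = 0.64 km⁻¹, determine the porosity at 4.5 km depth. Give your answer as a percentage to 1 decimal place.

3.9%

phi = phi₀·exp(−β·d) = 0.7 × exp(−0.64 × 4.5) = 0.7 × exp(−2.88)
  = 0.7 × 0.0561 = 0.0393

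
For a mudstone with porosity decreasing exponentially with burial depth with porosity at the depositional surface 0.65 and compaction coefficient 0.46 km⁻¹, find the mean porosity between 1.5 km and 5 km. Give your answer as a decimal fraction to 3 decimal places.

0.162

⟨φ⟩ = (1/(z₂−z₁)) ∫ φ₀ e^(−kz) dz = φ₀·(e^(−k·z₁) − e^(−k·z₂)) / (k·(z₂−z₁))
e^(−0.46×1.5) = 0.5016; e^(−0.46×5) = 0.1003
⟨φ⟩ = 0.65 × (0.5016 − 0.1003) / (0.46 × 3.5) = 0.65 × 0.2493 = 0.1620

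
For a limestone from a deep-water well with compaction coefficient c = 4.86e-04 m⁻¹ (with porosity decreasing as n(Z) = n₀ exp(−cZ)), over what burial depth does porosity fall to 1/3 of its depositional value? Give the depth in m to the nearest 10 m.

Working in km (1 km = 1000 m; c in km⁻¹ = c in m⁻¹ × 1000):
n/n₀ = 1/3 ⇒ exp(−c·Z) = 1/3 ⇒ Z = ln(3) / c
Z = 1.0986 / 0.486 = 2.261 km

2260 m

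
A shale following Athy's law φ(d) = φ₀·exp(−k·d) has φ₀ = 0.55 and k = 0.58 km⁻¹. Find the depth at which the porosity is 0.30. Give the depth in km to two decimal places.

1.05 km

Invert Athy's law: d = ln(φ₀/φ) / k
d = ln(0.55/0.3) / 0.58 = ln(1.833) / 0.58 = 0.6061 / 0.58 = 1.045 km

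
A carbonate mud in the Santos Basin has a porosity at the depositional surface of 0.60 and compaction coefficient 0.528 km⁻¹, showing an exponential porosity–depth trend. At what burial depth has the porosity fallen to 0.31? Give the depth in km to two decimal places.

1.25 km

Invert Athy's law: Z = ln(φ₀/φ) / c
Z = ln(0.6/0.31) / 0.528 = ln(1.935) / 0.528 = 0.6604 / 0.528 = 1.251 km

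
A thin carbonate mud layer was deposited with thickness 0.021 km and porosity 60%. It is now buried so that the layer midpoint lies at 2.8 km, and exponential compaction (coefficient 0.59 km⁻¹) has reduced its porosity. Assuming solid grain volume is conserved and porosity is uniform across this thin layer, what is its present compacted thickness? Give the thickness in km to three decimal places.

Porosity at 2.8 km: phi = 0.6·exp(−0.59×2.8) = 0.1150
Solid-volume conservation: h(1−phi) = h₀(1−phi₀) ⇒ h = h₀·(1−phi₀)/(1−phi)
h = 0.021 × (1 − 0.6)/(1 − 0.1150) = 0.021 × 0.4520 = 0.0095 km

0.009 km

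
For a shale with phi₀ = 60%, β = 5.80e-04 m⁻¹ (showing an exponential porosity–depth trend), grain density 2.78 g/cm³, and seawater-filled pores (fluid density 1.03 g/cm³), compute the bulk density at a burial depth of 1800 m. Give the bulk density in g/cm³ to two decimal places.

Working in km (1 km = 1000 m; β in km⁻¹ = β in m⁻¹ × 1000):
Porosity at depth: phi = 0.6·exp(−0.58×1.8) = 0.6×0.3520 = 0.2112
Bulk density: ρ_b = (1−phi)ρ_g + phi·ρ_f = 0.7888×2.78 + 0.2112×1.03
       = 2.193 + 0.218 = 2.410 g/cm³

2.41 g/cm³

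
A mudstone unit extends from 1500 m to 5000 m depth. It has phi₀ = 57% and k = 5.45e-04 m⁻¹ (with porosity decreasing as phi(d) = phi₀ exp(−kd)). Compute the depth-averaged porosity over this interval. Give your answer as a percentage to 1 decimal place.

11.2%

Working in km (1 km = 1000 m; k in km⁻¹ = k in m⁻¹ × 1000):
⟨phi⟩ = (1/(d₂−d₁)) ∫ phi₀ e^(−kd) dd = phi₀·(e^(−k·d₁) − e^(−k·d₂)) / (k·(d₂−d₁))
e^(−0.545×1.5) = 0.4415; e^(−0.545×5) = 0.0655
⟨phi⟩ = 0.57 × (0.4415 − 0.0655) / (0.545 × 3.5) = 0.57 × 0.1971 = 0.1124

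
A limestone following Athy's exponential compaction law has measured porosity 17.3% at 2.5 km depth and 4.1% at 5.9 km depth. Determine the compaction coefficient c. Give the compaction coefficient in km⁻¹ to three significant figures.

0.423 km⁻¹

Athy: φ(d) = φ₀ e^(−cd) ⇒ φ₁/φ₂ = e^{c(d₂−d₁)} ⇒ c = ln(φ₁/φ₂)/(d₂−d₁)
c = ln(0.173/0.041) / (5.9 − 2.5) = ln(4.22) / 3.4 = 1.4397 / 3.4 = 0.4234 km⁻¹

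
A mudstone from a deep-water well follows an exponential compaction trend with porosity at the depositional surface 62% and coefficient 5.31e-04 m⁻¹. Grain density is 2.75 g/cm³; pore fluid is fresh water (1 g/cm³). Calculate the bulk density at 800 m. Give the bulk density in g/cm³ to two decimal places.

2.04 g/cm³

Working in km (1 km = 1000 m; k in km⁻¹ = k in m⁻¹ × 1000):
Porosity at depth: n = 0.62·exp(−0.531×0.8) = 0.62×0.6539 = 0.4054
Bulk density: ρ_b = (1−n)ρ_g + n·ρ_f = 0.5946×2.75 + 0.4054×1
       = 1.635 + 0.405 = 2.041 g/cm³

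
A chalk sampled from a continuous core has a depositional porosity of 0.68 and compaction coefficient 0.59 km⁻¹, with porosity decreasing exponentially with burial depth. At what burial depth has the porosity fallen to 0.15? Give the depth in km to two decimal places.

2.56 km

Invert Athy's law: d = ln(n₀/n) / k
d = ln(0.68/0.15) / 0.59 = ln(4.533) / 0.59 = 1.5115 / 0.59 = 2.562 km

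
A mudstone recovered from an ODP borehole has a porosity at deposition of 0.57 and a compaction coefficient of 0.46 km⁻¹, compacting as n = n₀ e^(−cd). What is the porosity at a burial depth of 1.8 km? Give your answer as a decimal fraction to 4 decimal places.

0.2490

n = n₀·exp(−c·d) = 0.57 × exp(−0.46 × 1.8) = 0.57 × exp(−0.828)
  = 0.57 × 0.4369 = 0.2490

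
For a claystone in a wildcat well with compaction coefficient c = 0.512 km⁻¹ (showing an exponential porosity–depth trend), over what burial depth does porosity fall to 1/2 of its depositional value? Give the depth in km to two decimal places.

1.35 km

n/n₀ = 1/2 ⇒ exp(−c·d) = 1/2 ⇒ d = ln(2) / c
d = 0.6931 / 0.512 = 1.354 km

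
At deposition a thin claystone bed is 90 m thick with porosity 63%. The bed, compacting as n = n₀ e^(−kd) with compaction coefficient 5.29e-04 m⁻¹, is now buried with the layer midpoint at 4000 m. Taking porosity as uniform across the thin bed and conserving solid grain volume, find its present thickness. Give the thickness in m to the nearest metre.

36 m

Working in km (1 km = 1000 m; k in km⁻¹ = k in m⁻¹ × 1000):
Porosity at 4 km: n = 0.63·exp(−0.529×4) = 0.0759
Solid-volume conservation: h(1−n) = h₀(1−n₀) ⇒ h = h₀·(1−n₀)/(1−n)
h = 0.09 × (1 − 0.63)/(1 − 0.0759) = 0.09 × 0.4004 = 0.0360 km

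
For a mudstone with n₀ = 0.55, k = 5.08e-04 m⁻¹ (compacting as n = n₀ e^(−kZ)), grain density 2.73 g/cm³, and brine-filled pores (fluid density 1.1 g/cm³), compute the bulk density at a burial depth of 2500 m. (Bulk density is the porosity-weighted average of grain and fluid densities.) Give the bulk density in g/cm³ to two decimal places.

Working in km (1 km = 1000 m; k in km⁻¹ = k in m⁻¹ × 1000):
Porosity at depth: n = 0.55·exp(−0.508×2.5) = 0.55×0.2808 = 0.1545
Bulk density: ρ_b = (1−n)ρ_g + n·ρ_f = 0.8455×2.73 + 0.1545×1.1
       = 2.308 + 0.170 = 2.478 g/cm³

2.48 g/cm³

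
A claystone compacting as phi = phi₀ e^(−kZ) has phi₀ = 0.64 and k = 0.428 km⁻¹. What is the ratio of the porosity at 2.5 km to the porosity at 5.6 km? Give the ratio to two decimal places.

3.77

phi(Z₁)/phi(Z₂) = e^(−k·Z₁)/e^(−k·Z₂) = e^{k(Z₂−Z₁)}
= exp(0.428 × 3.1) = exp(1.327) = 3.7690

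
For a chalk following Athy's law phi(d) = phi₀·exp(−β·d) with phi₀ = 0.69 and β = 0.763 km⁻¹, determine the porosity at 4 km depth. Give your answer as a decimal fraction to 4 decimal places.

0.0326

phi = phi₀·exp(−β·d) = 0.69 × exp(−0.763 × 4) = 0.69 × exp(−3.052)
  = 0.69 × 0.0473 = 0.0326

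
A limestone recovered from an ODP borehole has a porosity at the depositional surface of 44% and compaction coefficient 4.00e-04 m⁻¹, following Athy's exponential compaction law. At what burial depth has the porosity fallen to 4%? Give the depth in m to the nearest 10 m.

Working in km (1 km = 1000 m; k in km⁻¹ = k in m⁻¹ × 1000):
Invert Athy's law: d = ln(n₀/n) / k
d = ln(0.44/0.04) / 0.4 = ln(11) / 0.4 = 2.3979 / 0.4 = 5.995 km

5990 m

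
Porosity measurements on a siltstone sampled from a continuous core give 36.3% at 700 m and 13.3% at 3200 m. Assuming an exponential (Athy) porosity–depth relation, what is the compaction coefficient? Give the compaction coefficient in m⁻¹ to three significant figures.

0.000402 m⁻¹

Working in km (1 km = 1000 m; k in km⁻¹ = k in m⁻¹ × 1000):
Athy: n(Z) = n₀ e^(−kZ) ⇒ n₁/n₂ = e^{k(Z₂−Z₁)} ⇒ k = ln(n₁/n₂)/(Z₂−Z₁)
k = ln(0.363/0.133) / (3.2 − 0.7) = ln(2.729) / 2.5 = 1.0041 / 2.5 = 0.4016 km⁻¹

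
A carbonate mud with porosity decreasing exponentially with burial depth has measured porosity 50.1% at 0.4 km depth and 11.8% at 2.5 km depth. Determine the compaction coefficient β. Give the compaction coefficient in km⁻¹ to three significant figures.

0.689 km⁻¹

Athy: n(z) = n₀ e^(−βz) ⇒ n₁/n₂ = e^{β(z₂−z₁)} ⇒ β = ln(n₁/n₂)/(z₂−z₁)
β = ln(0.501/0.118) / (2.5 − 0.4) = ln(4.246) / 2.1 = 1.4459 / 2.1 = 0.6885 km⁻¹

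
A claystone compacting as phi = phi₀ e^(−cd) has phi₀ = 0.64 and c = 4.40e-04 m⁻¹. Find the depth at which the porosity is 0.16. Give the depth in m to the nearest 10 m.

Working in km (1 km = 1000 m; c in km⁻¹ = c in m⁻¹ × 1000):
Invert Athy's law: d = ln(phi₀/phi) / c
d = ln(0.64/0.16) / 0.44 = ln(4) / 0.44 = 1.3863 / 0.44 = 3.151 km

3150 m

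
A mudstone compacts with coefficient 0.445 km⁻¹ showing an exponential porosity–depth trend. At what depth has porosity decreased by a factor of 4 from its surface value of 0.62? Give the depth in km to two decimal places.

n/n₀ = 1/4 ⇒ exp(−c·Z) = 1/4 ⇒ Z = ln(4) / c
Z = 1.3863 / 0.445 = 3.115 km

3.12 km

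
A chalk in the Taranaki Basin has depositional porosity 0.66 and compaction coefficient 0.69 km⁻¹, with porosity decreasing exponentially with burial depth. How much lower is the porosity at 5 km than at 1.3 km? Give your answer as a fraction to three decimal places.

phi(1.3) = 0.66·e^(−0.69×1.3) = 0.2691
phi(5) = 0.66·e^(−0.69×5) = 0.0210
Δphi = 0.2691 − 0.0210 = 0.2482

0.248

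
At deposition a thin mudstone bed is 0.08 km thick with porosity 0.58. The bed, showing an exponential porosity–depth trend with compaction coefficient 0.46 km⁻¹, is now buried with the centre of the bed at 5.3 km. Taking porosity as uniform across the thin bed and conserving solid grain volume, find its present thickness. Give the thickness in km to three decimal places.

0.035 km

Porosity at 5.3 km: phi = 0.58·exp(−0.46×5.3) = 0.0507
Solid-volume conservation: h(1−phi) = h₀(1−phi₀) ⇒ h = h₀·(1−phi₀)/(1−phi)
h = 0.08 × (1 − 0.58)/(1 − 0.0507) = 0.08 × 0.4424 = 0.0354 km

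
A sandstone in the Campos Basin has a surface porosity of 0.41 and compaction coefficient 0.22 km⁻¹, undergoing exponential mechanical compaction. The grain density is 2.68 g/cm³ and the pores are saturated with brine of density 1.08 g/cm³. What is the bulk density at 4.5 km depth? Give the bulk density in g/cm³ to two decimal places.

2.44 g/cm³

Porosity at depth: φ = 0.41·exp(−0.22×4.5) = 0.41×0.3716 = 0.1523
Bulk density: ρ_b = (1−φ)ρ_g + φ·ρ_f = 0.8477×2.68 + 0.1523×1.08
       = 2.272 + 0.165 = 2.436 g/cm³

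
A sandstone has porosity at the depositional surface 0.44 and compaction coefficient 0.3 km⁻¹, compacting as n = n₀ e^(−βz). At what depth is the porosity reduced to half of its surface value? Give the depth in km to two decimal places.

n/n₀ = 1/2 ⇒ exp(−β·z) = 1/2 ⇒ z = ln(2) / β
z = 0.6931 / 0.3 = 2.310 km

2.31 km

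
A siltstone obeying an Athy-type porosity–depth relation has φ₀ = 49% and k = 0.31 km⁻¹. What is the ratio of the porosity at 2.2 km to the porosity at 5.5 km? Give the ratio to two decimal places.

φ(Z₁)/φ(Z₂) = e^(−k·Z₁)/e^(−k·Z₂) = e^{k(Z₂−Z₁)}
= exp(0.31 × 3.3) = exp(1.023) = 2.7815

2.78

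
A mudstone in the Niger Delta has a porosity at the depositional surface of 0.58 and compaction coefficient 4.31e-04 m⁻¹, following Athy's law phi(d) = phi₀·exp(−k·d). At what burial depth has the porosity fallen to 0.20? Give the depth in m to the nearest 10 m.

2470 m

Working in km (1 km = 1000 m; k in km⁻¹ = k in m⁻¹ × 1000):
Invert Athy's law: d = ln(phi₀/phi) / k
d = ln(0.58/0.2) / 0.431 = ln(2.9) / 0.431 = 1.0647 / 0.431 = 2.470 km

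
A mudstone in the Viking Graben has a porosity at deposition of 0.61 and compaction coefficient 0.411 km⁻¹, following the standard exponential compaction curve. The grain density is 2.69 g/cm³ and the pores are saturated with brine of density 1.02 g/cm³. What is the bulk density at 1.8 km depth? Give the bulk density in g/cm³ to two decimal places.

2.20 g/cm³

Porosity at depth: φ = 0.61·exp(−0.411×1.8) = 0.61×0.4772 = 0.2911
Bulk density: ρ_b = (1−φ)ρ_g + φ·ρ_f = 0.7089×2.69 + 0.2911×1.02
       = 1.907 + 0.297 = 2.204 g/cm³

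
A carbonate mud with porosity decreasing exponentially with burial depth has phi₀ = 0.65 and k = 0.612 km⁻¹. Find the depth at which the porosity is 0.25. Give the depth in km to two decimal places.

1.56 km

Invert Athy's law: d = ln(phi₀/phi) / k
d = ln(0.65/0.25) / 0.612 = ln(2.6) / 0.612 = 0.9555 / 0.612 = 1.561 km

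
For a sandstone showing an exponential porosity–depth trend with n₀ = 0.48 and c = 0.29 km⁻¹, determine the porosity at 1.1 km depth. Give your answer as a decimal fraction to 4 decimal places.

0.3489

n = n₀·exp(−c·d) = 0.48 × exp(−0.29 × 1.1) = 0.48 × exp(−0.319)
  = 0.48 × 0.7269 = 0.3489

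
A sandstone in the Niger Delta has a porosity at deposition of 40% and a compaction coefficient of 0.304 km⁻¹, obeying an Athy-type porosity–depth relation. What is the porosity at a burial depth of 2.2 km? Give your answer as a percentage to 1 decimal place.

φ = φ₀·exp(−k·Z) = 0.4 × exp(−0.304 × 2.2) = 0.4 × exp(−0.6688)
  = 0.4 × 0.5123 = 0.2049

20.5%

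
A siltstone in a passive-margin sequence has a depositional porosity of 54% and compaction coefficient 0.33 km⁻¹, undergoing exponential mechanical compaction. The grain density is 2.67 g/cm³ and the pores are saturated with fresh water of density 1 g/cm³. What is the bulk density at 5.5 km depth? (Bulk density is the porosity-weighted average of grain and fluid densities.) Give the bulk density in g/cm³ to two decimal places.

2.52 g/cm³

Porosity at depth: n = 0.54·exp(−0.33×5.5) = 0.54×0.1628 = 0.0879
Bulk density: ρ_b = (1−n)ρ_g + n·ρ_f = 0.9121×2.67 + 0.0879×1
       = 2.435 + 0.088 = 2.523 g/cm³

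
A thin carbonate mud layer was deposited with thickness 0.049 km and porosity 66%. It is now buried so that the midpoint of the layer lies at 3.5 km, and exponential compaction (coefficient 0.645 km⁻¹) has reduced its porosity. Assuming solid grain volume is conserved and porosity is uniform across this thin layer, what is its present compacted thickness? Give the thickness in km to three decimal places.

Porosity at 3.5 km: phi = 0.66·exp(−0.645×3.5) = 0.0690
Solid-volume conservation: h(1−phi) = h₀(1−phi₀) ⇒ h = h₀·(1−phi₀)/(1−phi)
h = 0.049 × (1 − 0.66)/(1 − 0.0690) = 0.049 × 0.3652 = 0.0179 km

0.018 km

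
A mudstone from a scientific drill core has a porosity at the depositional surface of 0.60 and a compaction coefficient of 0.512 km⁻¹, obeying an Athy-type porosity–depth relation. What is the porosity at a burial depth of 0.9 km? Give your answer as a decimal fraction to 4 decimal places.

n = n₀·exp(−k·d) = 0.6 × exp(−0.512 × 0.9) = 0.6 × exp(−0.4608)
  = 0.6 × 0.6308 = 0.3785

0.3785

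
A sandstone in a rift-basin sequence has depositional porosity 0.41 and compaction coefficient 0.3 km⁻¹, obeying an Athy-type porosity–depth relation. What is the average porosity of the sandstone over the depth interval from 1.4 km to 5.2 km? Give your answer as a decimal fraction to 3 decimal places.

⟨φ⟩ = (1/(z₂−z₁)) ∫ φ₀ e^(−kz) dz = φ₀·(e^(−k·z₁) − e^(−k·z₂)) / (k·(z₂−z₁))
e^(−0.3×1.4) = 0.6570; e^(−0.3×5.2) = 0.2101
⟨φ⟩ = 0.41 × (0.6570 − 0.2101) / (0.3 × 3.8) = 0.41 × 0.3920 = 0.1607

0.161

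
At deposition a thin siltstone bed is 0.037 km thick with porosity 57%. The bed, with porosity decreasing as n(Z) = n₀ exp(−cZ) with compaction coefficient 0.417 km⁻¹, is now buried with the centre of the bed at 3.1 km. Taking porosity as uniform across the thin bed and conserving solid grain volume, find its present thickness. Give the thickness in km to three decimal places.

Porosity at 3.1 km: n = 0.57·exp(−0.417×3.1) = 0.1565
Solid-volume conservation: h(1−n) = h₀(1−n₀) ⇒ h = h₀·(1−n₀)/(1−n)
h = 0.037 × (1 − 0.57)/(1 − 0.1565) = 0.037 × 0.5098 = 0.0189 km

0.019 km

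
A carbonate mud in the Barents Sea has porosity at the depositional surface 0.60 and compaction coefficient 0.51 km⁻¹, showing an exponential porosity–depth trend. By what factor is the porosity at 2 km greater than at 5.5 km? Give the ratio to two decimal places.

φ(z₁)/φ(z₂) = e^(−k·z₁)/e^(−k·z₂) = e^{k(z₂−z₁)}
= exp(0.51 × 3.5) = exp(1.785) = 5.9596

5.96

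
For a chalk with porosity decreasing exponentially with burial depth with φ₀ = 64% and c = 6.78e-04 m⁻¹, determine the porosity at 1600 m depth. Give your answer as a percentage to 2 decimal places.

Working in km (1 km = 1000 m; c in km⁻¹ = c in m⁻¹ × 1000):
φ = φ₀·exp(−c·Z) = 0.64 × exp(−0.678 × 1.6) = 0.64 × exp(−1.085)
  = 0.64 × 0.3380 = 0.2163

21.63%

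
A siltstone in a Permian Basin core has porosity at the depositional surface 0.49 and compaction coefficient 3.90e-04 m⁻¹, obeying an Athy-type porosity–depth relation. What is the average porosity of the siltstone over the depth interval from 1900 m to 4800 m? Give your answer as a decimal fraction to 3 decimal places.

Working in km (1 km = 1000 m; k in km⁻¹ = k in m⁻¹ × 1000):
⟨phi⟩ = (1/(z₂−z₁)) ∫ phi₀ e^(−kz) dz = phi₀·(e^(−k·z₁) − e^(−k·z₂)) / (k·(z₂−z₁))
e^(−0.39×1.9) = 0.4766; e^(−0.39×4.8) = 0.1538
⟨phi⟩ = 0.49 × (0.4766 − 0.1538) / (0.39 × 2.9) = 0.49 × 0.2854 = 0.1399

0.140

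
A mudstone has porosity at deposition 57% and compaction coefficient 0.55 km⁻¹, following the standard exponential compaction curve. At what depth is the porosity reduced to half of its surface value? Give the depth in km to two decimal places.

phi/phi₀ = 1/2 ⇒ exp(−c·z) = 1/2 ⇒ z = ln(2) / c
z = 0.6931 / 0.55 = 1.260 km

1.26 km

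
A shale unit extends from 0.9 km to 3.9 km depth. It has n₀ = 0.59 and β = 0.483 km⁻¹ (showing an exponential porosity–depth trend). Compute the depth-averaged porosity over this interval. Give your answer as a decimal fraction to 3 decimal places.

0.202

⟨n⟩ = (1/(Z₂−Z₁)) ∫ n₀ e^(−βZ) dZ = n₀·(e^(−β·Z₁) − e^(−β·Z₂)) / (β·(Z₂−Z₁))
e^(−0.483×0.9) = 0.6475; e^(−0.483×3.9) = 0.1520
⟨n⟩ = 0.59 × (0.6475 − 0.1520) / (0.483 × 3) = 0.59 × 0.3419 = 0.2017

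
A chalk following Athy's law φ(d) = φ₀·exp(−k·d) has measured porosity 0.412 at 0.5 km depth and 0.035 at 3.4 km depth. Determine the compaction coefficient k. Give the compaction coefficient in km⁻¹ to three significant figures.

0.850 km⁻¹

Athy: φ(d) = φ₀ e^(−kd) ⇒ φ₁/φ₂ = e^{k(d₂−d₁)} ⇒ k = ln(φ₁/φ₂)/(d₂−d₁)
k = ln(0.412/0.035) / (3.4 − 0.5) = ln(11.77) / 2.9 = 2.4657 / 2.9 = 0.8502 km⁻¹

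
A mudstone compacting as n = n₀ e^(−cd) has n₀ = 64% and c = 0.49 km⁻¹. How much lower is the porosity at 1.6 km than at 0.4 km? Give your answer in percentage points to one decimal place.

n(0.4) = 0.64·e^(−0.49×0.4) = 0.5261
n(1.6) = 0.64·e^(−0.49×1.6) = 0.2922
Δn = 0.5261 − 0.2922 = 0.2339

23.4 percentage points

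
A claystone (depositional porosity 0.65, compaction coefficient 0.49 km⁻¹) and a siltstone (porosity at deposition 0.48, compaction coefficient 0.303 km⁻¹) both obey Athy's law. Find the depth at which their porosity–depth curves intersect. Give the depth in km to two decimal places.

Set phi₀ₐ e^(−cₐZ) = phi₀ᵦ e^(−cᵦZ) ⇒ ln(phi₀ₐ/phi₀ᵦ) = (cₐ − cᵦ)·Z
Z = ln(0.65/0.48) / (0.49 − 0.303) = 0.3032 / 0.187 = 1.621 km

1.62 km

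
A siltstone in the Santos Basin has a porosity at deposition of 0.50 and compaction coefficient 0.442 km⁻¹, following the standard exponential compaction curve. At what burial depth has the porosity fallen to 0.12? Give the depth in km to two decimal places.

Invert Athy's law: Z = ln(φ₀/φ) / k
Z = ln(0.5/0.12) / 0.442 = ln(4.167) / 0.442 = 1.4271 / 0.442 = 3.229 km

3.23 km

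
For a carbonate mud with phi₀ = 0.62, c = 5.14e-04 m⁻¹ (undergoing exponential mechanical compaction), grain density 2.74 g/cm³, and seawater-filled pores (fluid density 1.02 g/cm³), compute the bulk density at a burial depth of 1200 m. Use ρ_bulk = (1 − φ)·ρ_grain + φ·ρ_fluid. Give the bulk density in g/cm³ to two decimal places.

2.16 g/cm³

Working in km (1 km = 1000 m; c in km⁻¹ = c in m⁻¹ × 1000):
Porosity at depth: phi = 0.62·exp(−0.514×1.2) = 0.62×0.5397 = 0.3346
Bulk density: ρ_b = (1−phi)ρ_g + phi·ρ_f = 0.6654×2.74 + 0.3346×1.02
       = 1.823 + 0.341 = 2.164 g/cm³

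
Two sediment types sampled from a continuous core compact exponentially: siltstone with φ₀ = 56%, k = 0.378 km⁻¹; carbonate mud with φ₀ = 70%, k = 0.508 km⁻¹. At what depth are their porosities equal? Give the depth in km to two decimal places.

Set φ₀ₐ e^(−kₐd) = φ₀ᵦ e^(−kᵦd) ⇒ ln(φ₀ₐ/φ₀ᵦ) = (kₐ − kᵦ)·d
d = ln(0.56/0.7) / (0.378 − 0.508) = -0.2231 / -0.13 = 1.716 km

1.72 km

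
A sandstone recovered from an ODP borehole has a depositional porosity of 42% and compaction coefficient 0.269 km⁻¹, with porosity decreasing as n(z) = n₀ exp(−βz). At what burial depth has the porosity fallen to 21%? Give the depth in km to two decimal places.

2.58 km

Invert Athy's law: z = ln(n₀/n) / β
z = ln(0.42/0.21) / 0.269 = ln(2) / 0.269 = 0.6931 / 0.269 = 2.577 km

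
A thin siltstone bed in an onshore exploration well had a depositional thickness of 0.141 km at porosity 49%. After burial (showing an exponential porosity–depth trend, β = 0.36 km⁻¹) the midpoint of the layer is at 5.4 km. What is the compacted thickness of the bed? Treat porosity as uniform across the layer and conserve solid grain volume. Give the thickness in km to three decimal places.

Porosity at 5.4 km: φ = 0.49·exp(−0.36×5.4) = 0.0701
Solid-volume conservation: h(1−φ) = h₀(1−φ₀) ⇒ h = h₀·(1−φ₀)/(1−φ)
h = 0.141 × (1 − 0.49)/(1 − 0.0701) = 0.141 × 0.5485 = 0.0773 km

0.077 km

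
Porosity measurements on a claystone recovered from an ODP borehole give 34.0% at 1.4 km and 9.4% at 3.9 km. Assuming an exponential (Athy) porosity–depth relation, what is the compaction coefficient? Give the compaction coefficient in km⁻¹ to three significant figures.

Athy: phi(d) = phi₀ e^(−cd) ⇒ phi₁/phi₂ = e^{c(d₂−d₁)} ⇒ c = ln(phi₁/phi₂)/(d₂−d₁)
c = ln(0.34/0.094) / (3.9 − 1.4) = ln(3.617) / 2.5 = 1.2857 / 2.5 = 0.5143 km⁻¹

0.514 km⁻¹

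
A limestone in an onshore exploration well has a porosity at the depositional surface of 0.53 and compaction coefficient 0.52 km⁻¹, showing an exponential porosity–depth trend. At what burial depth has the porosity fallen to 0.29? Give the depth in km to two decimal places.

1.16 km

Invert Athy's law: z = ln(φ₀/φ) / β
z = ln(0.53/0.29) / 0.52 = ln(1.828) / 0.52 = 0.6030 / 0.52 = 1.160 km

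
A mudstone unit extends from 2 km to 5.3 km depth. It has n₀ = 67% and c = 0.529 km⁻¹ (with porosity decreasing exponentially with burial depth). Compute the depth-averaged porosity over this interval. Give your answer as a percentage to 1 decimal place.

⟨n⟩ = (1/(Z₂−Z₁)) ∫ n₀ e^(−cZ) dZ = n₀·(e^(−c·Z₁) − e^(−c·Z₂)) / (c·(Z₂−Z₁))
e^(−0.529×2) = 0.3471; e^(−0.529×5.3) = 0.0606
⟨n⟩ = 0.67 × (0.3471 − 0.0606) / (0.529 × 3.3) = 0.67 × 0.1642 = 0.1100

11.0%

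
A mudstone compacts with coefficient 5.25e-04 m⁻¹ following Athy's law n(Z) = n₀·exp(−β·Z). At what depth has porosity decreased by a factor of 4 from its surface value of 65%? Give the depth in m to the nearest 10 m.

2640 m

Working in km (1 km = 1000 m; β in km⁻¹ = β in m⁻¹ × 1000):
n/n₀ = 1/4 ⇒ exp(−β·Z) = 1/4 ⇒ Z = ln(4) / β
Z = 1.3863 / 0.525 = 2.641 km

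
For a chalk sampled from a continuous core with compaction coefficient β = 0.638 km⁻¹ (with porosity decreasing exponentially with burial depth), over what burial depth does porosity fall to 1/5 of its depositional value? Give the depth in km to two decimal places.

2.52 km

phi/phi₀ = 1/5 ⇒ exp(−β·Z) = 1/5 ⇒ Z = ln(5) / β
Z = 1.6094 / 0.638 = 2.523 km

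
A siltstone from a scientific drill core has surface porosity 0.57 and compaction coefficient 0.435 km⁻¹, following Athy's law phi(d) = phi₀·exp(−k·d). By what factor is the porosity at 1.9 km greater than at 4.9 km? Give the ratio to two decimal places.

3.69

phi(d₁)/phi(d₂) = e^(−k·d₁)/e^(−k·d₂) = e^{k(d₂−d₁)}
= exp(0.435 × 3) = exp(1.305) = 3.6877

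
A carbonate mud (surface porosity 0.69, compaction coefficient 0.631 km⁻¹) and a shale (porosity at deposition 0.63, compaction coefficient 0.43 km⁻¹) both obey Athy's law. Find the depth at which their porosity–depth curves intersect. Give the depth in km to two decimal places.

0.45 km

Set n₀ₐ e^(−βₐz) = n₀ᵦ e^(−βᵦz) ⇒ ln(n₀ₐ/n₀ᵦ) = (βₐ − βᵦ)·z
z = ln(0.69/0.63) / (0.631 − 0.43) = 0.0910 / 0.201 = 0.453 km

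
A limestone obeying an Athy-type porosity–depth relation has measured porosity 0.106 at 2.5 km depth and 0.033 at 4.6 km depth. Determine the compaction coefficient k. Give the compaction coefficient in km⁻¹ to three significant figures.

Athy: phi(z) = phi₀ e^(−kz) ⇒ phi₁/phi₂ = e^{k(z₂−z₁)} ⇒ k = ln(phi₁/phi₂)/(z₂−z₁)
k = ln(0.106/0.033) / (4.6 − 2.5) = ln(3.212) / 2.1 = 1.1669 / 2.1 = 0.5557 km⁻¹

0.556 km⁻¹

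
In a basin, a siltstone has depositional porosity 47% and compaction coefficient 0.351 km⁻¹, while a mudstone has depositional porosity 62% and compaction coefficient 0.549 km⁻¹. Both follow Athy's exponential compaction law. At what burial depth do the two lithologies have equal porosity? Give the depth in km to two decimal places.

Set n₀ₐ e^(−βₐd) = n₀ᵦ e^(−βᵦd) ⇒ ln(n₀ₐ/n₀ᵦ) = (βₐ − βᵦ)·d
d = ln(0.47/0.62) / (0.351 − 0.549) = -0.2770 / -0.198 = 1.399 km

1.40 km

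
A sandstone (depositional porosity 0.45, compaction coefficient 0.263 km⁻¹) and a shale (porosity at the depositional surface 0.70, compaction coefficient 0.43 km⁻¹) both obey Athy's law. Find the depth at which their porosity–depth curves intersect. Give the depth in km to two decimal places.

2.65 km

Set φ₀ₐ e^(−cₐz) = φ₀ᵦ e^(−cᵦz) ⇒ ln(φ₀ₐ/φ₀ᵦ) = (cₐ − cᵦ)·z
z = ln(0.45/0.7) / (0.263 − 0.43) = -0.4418 / -0.167 = 2.646 km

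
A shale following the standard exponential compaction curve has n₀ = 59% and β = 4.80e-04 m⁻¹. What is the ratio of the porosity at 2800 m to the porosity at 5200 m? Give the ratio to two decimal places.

3.16

Working in km (1 km = 1000 m; β in km⁻¹ = β in m⁻¹ × 1000):
n(Z₁)/n(Z₂) = e^(−β·Z₁)/e^(−β·Z₂) = e^{β(Z₂−Z₁)}
= exp(0.48 × 2.4) = exp(1.152) = 3.1645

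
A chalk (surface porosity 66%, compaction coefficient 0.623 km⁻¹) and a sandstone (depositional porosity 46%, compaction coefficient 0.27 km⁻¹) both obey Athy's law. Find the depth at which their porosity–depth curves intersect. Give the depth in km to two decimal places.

Set phi₀ₐ e^(−βₐd) = phi₀ᵦ e^(−βᵦd) ⇒ ln(phi₀ₐ/phi₀ᵦ) = (βₐ − βᵦ)·d
d = ln(0.66/0.46) / (0.623 − 0.27) = 0.3610 / 0.353 = 1.023 km

1.02 km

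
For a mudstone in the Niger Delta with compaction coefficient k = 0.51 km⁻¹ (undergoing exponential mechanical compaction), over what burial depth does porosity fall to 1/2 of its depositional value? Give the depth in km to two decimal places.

φ/φ₀ = 1/2 ⇒ exp(−k·z) = 1/2 ⇒ z = ln(2) / k
z = 0.6931 / 0.51 = 1.359 km

1.36 km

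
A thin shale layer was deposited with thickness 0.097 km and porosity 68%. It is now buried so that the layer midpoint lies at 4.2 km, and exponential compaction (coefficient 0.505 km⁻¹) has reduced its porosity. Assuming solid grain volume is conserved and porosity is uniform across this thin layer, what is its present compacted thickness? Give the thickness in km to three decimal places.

0.034 km

Porosity at 4.2 km: φ = 0.68·exp(−0.505×4.2) = 0.0815
Solid-volume conservation: h(1−φ) = h₀(1−φ₀) ⇒ h = h₀·(1−φ₀)/(1−φ)
h = 0.097 × (1 − 0.68)/(1 − 0.0815) = 0.097 × 0.3484 = 0.0338 km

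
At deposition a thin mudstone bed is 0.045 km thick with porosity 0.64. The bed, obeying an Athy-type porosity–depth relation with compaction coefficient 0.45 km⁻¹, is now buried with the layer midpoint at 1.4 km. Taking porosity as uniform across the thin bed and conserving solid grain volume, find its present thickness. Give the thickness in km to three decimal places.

0.025 km

Porosity at 1.4 km: n = 0.64·exp(−0.45×1.4) = 0.3409
Solid-volume conservation: h(1−n) = h₀(1−n₀) ⇒ h = h₀·(1−n₀)/(1−n)
h = 0.045 × (1 − 0.64)/(1 − 0.3409) = 0.045 × 0.5462 = 0.0246 km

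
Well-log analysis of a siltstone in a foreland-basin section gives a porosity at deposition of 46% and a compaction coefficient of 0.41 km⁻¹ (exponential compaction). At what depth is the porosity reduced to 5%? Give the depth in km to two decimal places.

5.41 km

Invert Athy's law: Z = ln(φ₀/φ) / c
Z = ln(0.46/0.05) / 0.41 = ln(9.2) / 0.41 = 2.2192 / 0.41 = 5.413 km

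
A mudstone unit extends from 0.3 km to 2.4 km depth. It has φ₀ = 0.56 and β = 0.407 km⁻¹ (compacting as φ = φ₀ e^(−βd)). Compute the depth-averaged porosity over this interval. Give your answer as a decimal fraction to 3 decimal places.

0.333

⟨φ⟩ = (1/(d₂−d₁)) ∫ φ₀ e^(−βd) dd = φ₀·(e^(−β·d₁) − e^(−β·d₂)) / (β·(d₂−d₁))
e^(−0.407×0.3) = 0.8851; e^(−0.407×2.4) = 0.3765
⟨φ⟩ = 0.56 × (0.8851 − 0.3765) / (0.407 × 2.1) = 0.56 × 0.5950 = 0.3332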